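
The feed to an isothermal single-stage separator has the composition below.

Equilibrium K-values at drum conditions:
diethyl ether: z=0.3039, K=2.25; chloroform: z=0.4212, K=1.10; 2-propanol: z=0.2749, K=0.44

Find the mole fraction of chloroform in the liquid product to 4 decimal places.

x_chloroform = 0.3948

Rachford–Rice: g(ψ) = Σ zᵢ(Kᵢ−1)/(1+ψ(Kᵢ−1)) = 0.
g(0) = ΣzᵢKᵢ − 1 = 0.2681 and g(1) = 1 − Σzᵢ/Kᵢ = -0.1427, so a root lies in (0, 1).
Newton–Raphson from ψ = 0.5:
  ψ = 0.5000: g = 0.06007, g' = -0.3499 → ψ = 0.6717
  ψ = 0.6717: g = -0.00079, g' = -0.3655 → ψ = 0.6695
Converged at ψ = 0.6695.
Compositions from xᵢ = zᵢ/(1+ψ(Kᵢ−1)), yᵢ = Kᵢxᵢ:
  diethyl ether: x = 0.1654, y = 0.3722
  chloroform: x = 0.3948, y = 0.4342
  2-propanol: x = 0.4398, y = 0.1935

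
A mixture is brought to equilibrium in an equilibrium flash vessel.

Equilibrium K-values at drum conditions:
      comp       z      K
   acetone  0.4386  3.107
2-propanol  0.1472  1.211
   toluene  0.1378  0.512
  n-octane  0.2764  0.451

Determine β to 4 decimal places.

Let β = V/F and solve Σ zᵢ(Kᵢ−1)/(1+β(Kᵢ−1)) = 0.
g(0) = ΣzᵢKᵢ − 1 = 0.7362 and g(1) = 1 − Σzᵢ/Kᵢ = -0.1447, so a root lies in (0, 1).
Iterate (Newton) starting at β = 0.5:
  β = 0.5000: g = 0.18001, g' = -0.6828 → β = 0.7636
  β = 0.7636: g = 0.01248, g' = -0.6213 → β = 0.7837
Converged at β = 0.7837.

β = 0.7837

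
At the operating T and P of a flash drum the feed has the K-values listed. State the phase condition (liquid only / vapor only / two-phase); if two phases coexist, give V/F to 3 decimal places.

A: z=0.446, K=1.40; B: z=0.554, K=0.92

vapor only

ΣzᵢKᵢ = 1.134; Σzᵢ/Kᵢ = 0.921.
Since Σzᵢ/Kᵢ < 1 the mixture is above its dew point — single vapor phase.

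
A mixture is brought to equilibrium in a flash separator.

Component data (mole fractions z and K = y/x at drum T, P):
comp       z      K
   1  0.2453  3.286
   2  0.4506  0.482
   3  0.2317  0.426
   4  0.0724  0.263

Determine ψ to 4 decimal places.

ψ = 0.1105

Iterate (Newton) starting at ψ = 0.56:
  ψ = 0.5600: g = -0.36971, g' = -0.7663 → ψ = 0.0775
  ψ = 0.0775: g = 0.03738, g' = -1.1841 → ψ = 0.1091
  ψ = 0.1091: g = 0.00153, g' = -1.0904 → ψ = 0.1105
Converged at ψ = 0.1105.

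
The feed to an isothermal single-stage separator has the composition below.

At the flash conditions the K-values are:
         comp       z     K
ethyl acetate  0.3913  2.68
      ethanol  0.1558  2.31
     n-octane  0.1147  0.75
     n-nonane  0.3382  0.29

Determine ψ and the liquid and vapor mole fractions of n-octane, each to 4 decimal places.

ψ = 0.5882, x_n-octane = 0.1345, y_n-octane = 0.1009

Iterate (Newton) starting at ψ = 0.5:
  ψ = 0.5000: g = 0.07554, g' = -0.8430 → ψ = 0.5896
  ψ = 0.5896: g = -0.00125, g' = -0.8781 → ψ = 0.5882
Converged at ψ = 0.5882.
Compositions from xᵢ = zᵢ/(1+ψ(Kᵢ−1)), yᵢ = Kᵢxᵢ:
  ethyl acetate: x = 0.1968, y = 0.5275
  ethanol: x = 0.0880, y = 0.2033
  n-octane: x = 0.1345, y = 0.1009
  n-nonane: x = 0.5807, y = 0.1684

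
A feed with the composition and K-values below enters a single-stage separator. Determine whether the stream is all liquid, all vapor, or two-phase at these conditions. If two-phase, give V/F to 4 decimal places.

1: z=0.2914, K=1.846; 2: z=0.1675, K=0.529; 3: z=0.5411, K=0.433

all liquid

ΣzᵢKᵢ = 0.8608; Σzᵢ/Kᵢ = 1.7241.
Since ΣzᵢKᵢ < 1 the mixture is below its bubble point — single liquid phase.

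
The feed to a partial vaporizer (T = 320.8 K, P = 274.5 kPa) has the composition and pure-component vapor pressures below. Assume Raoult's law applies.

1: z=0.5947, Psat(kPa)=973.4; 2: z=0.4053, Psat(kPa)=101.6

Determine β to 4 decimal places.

β = 0.7850

Raoult's law: Kᵢ = Pᵢˢᵃᵗ/P = Pᵢˢᵃᵗ/274.5.
  K_1 = 973.4/274.5 = 3.546084, K_2 = 101.6/274.5 = 0.370128
Rachford–Rice: g(β) = Σ zᵢ(Kᵢ−1)/(1+β(Kᵢ−1)) = 0.
Check two-phase: ΣzᵢKᵢ = 2.2589 > 1 and Σzᵢ/Kᵢ = 1.2627 > 1, so g(0) = 1.2589 > 0 and g(1) = -0.2627 < 0.
Binary case is linear: z₁(K₁−1)(1+β(K₂−1)) + z₂(K₂−1)(1+β(K₁−1)) = 0
⇒ β = [z₁(K₁−1)+z₂(K₂−1)] / [−(K₁−1)(K₂−1)] = 1.25887/1.60371 = 0.7850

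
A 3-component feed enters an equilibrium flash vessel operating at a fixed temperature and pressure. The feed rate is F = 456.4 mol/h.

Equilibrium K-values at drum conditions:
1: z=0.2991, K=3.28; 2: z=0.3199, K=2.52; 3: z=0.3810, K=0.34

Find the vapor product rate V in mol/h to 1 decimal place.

V = 333.7 mol/h

Let ψ = V/F and solve Σ zᵢ(Kᵢ−1)/(1+ψ(Kᵢ−1)) = 0.
g(0) = ΣzᵢKᵢ − 1 = 0.9167 and g(1) = 1 − Σzᵢ/Kᵢ = -0.3387, so a root lies in (0, 1).
Iterate (Newton) starting at ψ = 0.47:
  ψ = 0.4700: g = 0.24827, g' = -0.9626 → ψ = 0.7279
  ψ = 0.7279: g = 0.00326, g' = -1.0012 → ψ = 0.7312
Converged at ψ = 0.7312.
Then V = ψ·F = 0.7312·456.4 = 333.7 mol/h and L = F − V = 122.7 mol/h.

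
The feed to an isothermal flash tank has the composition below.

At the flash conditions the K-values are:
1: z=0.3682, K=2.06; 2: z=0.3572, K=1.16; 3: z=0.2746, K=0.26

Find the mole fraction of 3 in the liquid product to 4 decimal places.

x_3 = 0.4229

Iterate (Newton) starting at V/F = 0.5:
  V/F = 0.5000: g = -0.01453, g' = -0.5634 → V/F = 0.4742
  V/F = 0.4742: g = -0.00020, g' = -0.5480 → V/F = 0.4738
Converged at V/F = 0.4738.
Compositions from xᵢ = zᵢ/(1+V/F(Kᵢ−1)), yᵢ = Kᵢxᵢ:
  1: x = 0.2451, y = 0.5049
  2: x = 0.3320, y = 0.3852
  3: x = 0.4229, y = 0.1099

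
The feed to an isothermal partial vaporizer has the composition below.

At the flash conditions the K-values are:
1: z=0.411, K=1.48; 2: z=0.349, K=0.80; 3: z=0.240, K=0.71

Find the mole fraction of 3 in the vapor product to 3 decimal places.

y_3 = 0.199

Rachford–Rice: g(V/F) = Σ zᵢ(Kᵢ−1)/(1+V/F(Kᵢ−1)) = 0.
Feasibility: ΣzᵢKᵢ = 1.058, Σzᵢ/Kᵢ = 1.052 — both > 1, two phases present.
Iterate (Newton) starting at V/F = 0.5:
  V/F = 0.500: g = 0.0001, g' = -0.106 → V/F = 0.501
Converged at V/F = 0.501.
Compositions from xᵢ = zᵢ/(1+V/F(Kᵢ−1)), yᵢ = Kᵢxᵢ:
  1: x = 0.331, y = 0.490
  2: x = 0.388, y = 0.310
  3: x = 0.281, y = 0.199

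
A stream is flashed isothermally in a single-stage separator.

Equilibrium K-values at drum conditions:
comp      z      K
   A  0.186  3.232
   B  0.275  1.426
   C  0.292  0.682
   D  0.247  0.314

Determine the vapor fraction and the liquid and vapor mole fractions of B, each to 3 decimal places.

ψ = 0.363, x_B = 0.238, y_B = 0.340

Iterate (Newton) starting at ψ = 0.49:
  ψ = 0.490: g = -0.0700, g' = -0.551 → ψ = 0.363
Converged at ψ = 0.363.
Compositions from xᵢ = zᵢ/(1+ψ(Kᵢ−1)), yᵢ = Kᵢxᵢ:
  A: x = 0.103, y = 0.332
  B: x = 0.238, y = 0.340
  C: x = 0.330, y = 0.225
  D: x = 0.329, y = 0.103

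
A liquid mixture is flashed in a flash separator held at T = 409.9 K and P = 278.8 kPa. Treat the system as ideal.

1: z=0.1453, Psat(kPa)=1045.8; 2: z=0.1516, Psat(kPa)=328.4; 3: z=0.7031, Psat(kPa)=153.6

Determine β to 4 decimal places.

β = 0.1115

Raoult's law: Kᵢ = Pᵢˢᵃᵗ/P = Pᵢˢᵃᵗ/278.8.
  K_1 = 1045.8/278.8 = 3.751076, K_2 = 328.4/278.8 = 1.177905, K_3 = 153.6/278.8 = 0.550933
Iterate (Newton) starting at β = 0.5:
  β = 0.5000: g = -0.21412, g' = -0.4347 → β = 0.0074
  β = 0.0074: g = 0.10187, g' = -1.2036 → β = 0.0921
  β = 0.0921: g = 0.01613, g' = -0.8591 → β = 0.1108
  β = 0.1108: g = 0.00050, g' = -0.8074 → β = 0.1115
Converged at β = 0.1115.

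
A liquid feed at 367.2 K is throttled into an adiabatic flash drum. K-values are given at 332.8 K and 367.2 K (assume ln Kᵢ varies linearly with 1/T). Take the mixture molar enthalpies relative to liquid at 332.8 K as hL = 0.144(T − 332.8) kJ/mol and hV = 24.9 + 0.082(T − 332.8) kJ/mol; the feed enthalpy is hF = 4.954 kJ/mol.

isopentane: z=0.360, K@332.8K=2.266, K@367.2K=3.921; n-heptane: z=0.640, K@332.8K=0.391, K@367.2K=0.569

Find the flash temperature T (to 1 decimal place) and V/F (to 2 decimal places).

T = 337.5 K, V/F = 0.17

Adiabatic flash: solve Rachford–Rice at each trial T, then check hF = ψ·hV(T) + (1−ψ)·hL(T).
  T = 332.8 K: K = (2.266, 0.391), RR gives ψ = 0.086, H_out = 2.132 kJ/mol
  T = 367.2 K: K = (3.921, 0.569), RR gives ψ = 0.616, H_out = 18.982 kJ/mol
  T = 350.0 K: K = (3.021, 0.476), RR gives ψ = 0.370, H_out = 11.306 kJ/mol
  T = 341.4 K: K = (2.626, 0.433), RR gives ψ = 0.241, H_out = 7.105 kJ/mol
  T = 337.1 K: K = (2.442, 0.411), RR gives ψ = 0.168, H_out = 4.752 kJ/mol
  T = 339.2 K: K = (2.531, 0.422), RR gives ψ = 0.204, H_out = 5.929 kJ/mol
Linear interpolation between T = 337.1 (H_out = 4.752) and T = 339.2 (H_out = 5.929) on hF = 4.954 gives T ≈ 337.5 K, at which ψ = 0.17.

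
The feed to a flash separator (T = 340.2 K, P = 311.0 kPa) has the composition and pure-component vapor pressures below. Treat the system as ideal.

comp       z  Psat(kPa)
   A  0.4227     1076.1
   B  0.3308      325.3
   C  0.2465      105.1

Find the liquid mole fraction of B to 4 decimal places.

x_B = 0.3187

Raoult's law: Kᵢ = Pᵢˢᵃᵗ/P = Pᵢˢᵃᵗ/311.0.
  K_A = 1076.1/311.0 = 3.460129, K_B = 325.3/311.0 = 1.045981, K_C = 105.1/311.0 = 0.337942
Iterate (Newton) starting at β = 0.5:
  β = 0.5000: g = 0.23722, g' = -0.7565 → β = 0.8136
  β = 0.8136: g = 0.00740, g' = -0.7922 → β = 0.8229
Converged at β = 0.8229.
Compositions from xᵢ = zᵢ/(1+β(Kᵢ−1)), yᵢ = Kᵢxᵢ:
  A: x = 0.1398, y = 0.4836
  B: x = 0.3187, y = 0.3334
  C: x = 0.5415, y = 0.1830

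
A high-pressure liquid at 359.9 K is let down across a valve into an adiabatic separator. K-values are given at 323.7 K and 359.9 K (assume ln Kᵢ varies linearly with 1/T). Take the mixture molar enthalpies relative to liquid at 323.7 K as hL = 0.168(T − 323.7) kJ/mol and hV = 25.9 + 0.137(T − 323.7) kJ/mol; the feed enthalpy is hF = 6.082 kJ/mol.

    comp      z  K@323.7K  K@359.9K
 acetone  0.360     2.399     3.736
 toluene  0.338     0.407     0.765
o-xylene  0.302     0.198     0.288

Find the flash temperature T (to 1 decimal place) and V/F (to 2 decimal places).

Adiabatic flash: solve Rachford–Rice at each trial T, then check hF = ψ·hV(T) + (1−ψ)·hL(T).
  T = 323.7 K: K = (2.399, 0.407, 0.198), RR gives ψ = 0.063, H_out = 1.619 kJ/mol
  T = 359.9 K: K = (3.736, 0.765, 0.288), RR gives ψ = 0.491, H_out = 18.245 kJ/mol
  T = 341.8 K: K = (3.029, 0.567, 0.241), RR gives ψ = 0.289, H_out = 10.359 kJ/mol
  T = 332.8 K: K = (2.706, 0.483, 0.219), RR gives ψ = 0.183, H_out = 6.217 kJ/mol
  T = 328.2 K: K = (2.548, 0.444, 0.208), RR gives ψ = 0.125, H_out = 3.964 kJ/mol
  T = 330.5 K: K = (2.627, 0.463, 0.214), RR gives ψ = 0.154, H_out = 5.106 kJ/mol
Linear interpolation between T = 330.5 (H_out = 5.106) and T = 332.8 (H_out = 6.217) on hF = 6.082 gives T ≈ 332.5 K, at which ψ = 0.18.

T = 332.5 K, V/F = 0.18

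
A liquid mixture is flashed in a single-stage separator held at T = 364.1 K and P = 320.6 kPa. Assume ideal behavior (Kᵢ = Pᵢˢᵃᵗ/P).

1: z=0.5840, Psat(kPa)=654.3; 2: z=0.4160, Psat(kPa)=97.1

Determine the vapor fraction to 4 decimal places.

Raoult's law: Kᵢ = Pᵢˢᵃᵗ/P = Pᵢˢᵃᵗ/320.6.
  K_1 = 654.3/320.6 = 2.040861, K_2 = 97.1/320.6 = 0.302870
Material balance + equilibrium reduce to Σ zᵢ(Kᵢ−1)/(1+ψ(Kᵢ−1)) = 0.
Feasibility: ΣzᵢKᵢ = 1.3179, Σzᵢ/Kᵢ = 1.6597 — both > 1, two phases present.
Iterate (Newton) starting at ψ = 0.5:
  ψ = 0.5000: g = -0.04538, g' = -0.7501 → ψ = 0.4395
  ψ = 0.4395: g = -0.00104, g' = -0.7181 → ψ = 0.4381
Converged at ψ = 0.4381.

ψ = 0.4381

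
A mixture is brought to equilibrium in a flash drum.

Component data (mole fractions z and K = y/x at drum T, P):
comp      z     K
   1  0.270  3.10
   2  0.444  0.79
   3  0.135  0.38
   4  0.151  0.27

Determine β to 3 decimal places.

Let β = V/F and solve Σ zᵢ(Kᵢ−1)/(1+β(Kᵢ−1)) = 0.
g(0) = ΣzᵢKᵢ − 1 = 0.280 and g(1) = 1 − Σzᵢ/Kᵢ = -0.564, so a root lies in (0, 1).
Newton–Raphson from β = 0.5:
  β = 0.500: g = -0.1225, g' = -0.616 → β = 0.301
  β = 0.301: g = 0.0035, g' = -0.680 → β = 0.306
Converged at β = 0.306.

β = 0.306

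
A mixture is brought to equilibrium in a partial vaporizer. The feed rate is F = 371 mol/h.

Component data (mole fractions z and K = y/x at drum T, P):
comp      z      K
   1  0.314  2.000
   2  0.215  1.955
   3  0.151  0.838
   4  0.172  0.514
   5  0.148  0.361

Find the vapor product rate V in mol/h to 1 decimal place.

V = 245.7 mol/h

Rachford–Rice: g(ψ) = Σ zᵢ(Kᵢ−1)/(1+ψ(Kᵢ−1)) = 0.
g(0) = ΣzᵢKᵢ − 1 = 0.317 and g(1) = 1 − Σzᵢ/Kᵢ = -0.192, so a root lies in (0, 1).
Iterate (Newton) starting at ψ = 0.5:
  ψ = 0.500: g = 0.0723, g' = -0.435 → ψ = 0.666
  ψ = 0.666: g = -0.0017, g' = -0.463 → ψ = 0.662
Converged at ψ = 0.662.
Then V = ψ·F = 0.6624·371 = 245.7 mol/h and L = F − V = 125.3 mol/h.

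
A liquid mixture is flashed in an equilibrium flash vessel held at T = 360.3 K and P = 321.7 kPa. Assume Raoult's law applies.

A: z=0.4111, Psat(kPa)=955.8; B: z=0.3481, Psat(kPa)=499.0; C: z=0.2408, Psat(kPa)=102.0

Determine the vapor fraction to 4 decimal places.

Raoult's law: Kᵢ = Pᵢˢᵃᵗ/P = Pᵢˢᵃᵗ/321.7.
  K_A = 955.8/321.7 = 2.971091, K_B = 499.0/321.7 = 1.551135, K_C = 102.0/321.7 = 0.317066
Let ψ = V/F and solve Σ zᵢ(Kᵢ−1)/(1+ψ(Kᵢ−1)) = 0.
Feasibility: ΣzᵢKᵢ = 1.8377, Σzᵢ/Kᵢ = 1.1222 — both > 1, two phases present.
Iterate (Newton) starting at ψ = 0.5:
  ψ = 0.5000: g = 0.30879, g' = -0.7291 → ψ = 0.9235
  ψ = 0.9235: g = -0.03086, g' = -1.0707 → ψ = 0.8947
  ψ = 0.8947: g = -0.00107, g' = -0.9988 → ψ = 0.8936
Converged at ψ = 0.8936.

ψ = 0.8936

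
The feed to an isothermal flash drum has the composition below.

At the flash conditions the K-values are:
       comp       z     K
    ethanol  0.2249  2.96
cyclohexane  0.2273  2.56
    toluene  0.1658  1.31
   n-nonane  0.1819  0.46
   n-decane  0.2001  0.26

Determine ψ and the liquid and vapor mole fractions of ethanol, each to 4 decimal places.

ψ = 0.6213, x_ethanol = 0.1014, y_ethanol = 0.3002

Material balance + equilibrium reduce to Σ zᵢ(Kᵢ−1)/(1+ψ(Kᵢ−1)) = 0.
g(0) = ΣzᵢKᵢ − 1 = 0.6005 and g(1) = 1 − Σzᵢ/Kᵢ = -0.4564, so a root lies in (0, 1).
Newton–Raphson from ψ = 0.66:
  ψ = 0.6600: g = -0.03249, g' = -0.8562 → ψ = 0.6221
  ψ = 0.6221: g = -0.00061, g' = -0.8256 → ψ = 0.6213
Converged at ψ = 0.6213.
Compositions from xᵢ = zᵢ/(1+ψ(Kᵢ−1)), yᵢ = Kᵢxᵢ:
  ethanol: x = 0.1014, y = 0.3002
  cyclohexane: x = 0.1154, y = 0.2955
  toluene: x = 0.1390, y = 0.1821
  n-nonane: x = 0.2737, y = 0.1259
  n-decane: x = 0.3704, y = 0.0963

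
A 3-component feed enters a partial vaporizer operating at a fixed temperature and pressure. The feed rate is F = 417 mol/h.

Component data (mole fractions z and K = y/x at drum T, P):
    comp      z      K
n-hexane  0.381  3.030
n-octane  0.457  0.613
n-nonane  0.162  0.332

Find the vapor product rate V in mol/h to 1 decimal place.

Iterate (Newton) starting at ψ = 0.5:
  ψ = 0.500: g = 0.0021, g' = -0.655 → ψ = 0.503
Converged at ψ = 0.503.
Then V = ψ·F = 0.5031·417 = 209.8 mol/h and L = F − V = 207.2 mol/h.

V = 209.8 mol/h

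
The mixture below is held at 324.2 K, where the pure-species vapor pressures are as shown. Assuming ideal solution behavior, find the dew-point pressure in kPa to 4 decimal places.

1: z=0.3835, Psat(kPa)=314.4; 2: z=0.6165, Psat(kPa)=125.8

Pdew = 163.3875 kPa

At the dew point ψ → 1, so Σzᵢ/Kᵢ = 1 with Kᵢ = Pᵢˢᵃᵗ/P ⇒ 1/P = Σzᵢ/Pᵢˢᵃᵗ.
1/P = 0.3835/314.4 + 0.6165/125.8 = 0.0061204 ⇒ P = 163.3875 kPa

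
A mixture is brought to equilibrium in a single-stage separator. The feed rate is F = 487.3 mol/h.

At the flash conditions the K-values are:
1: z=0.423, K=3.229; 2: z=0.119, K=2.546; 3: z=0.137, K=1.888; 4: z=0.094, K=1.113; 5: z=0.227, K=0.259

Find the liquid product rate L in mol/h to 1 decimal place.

Material balance + equilibrium reduce to Σ zᵢ(Kᵢ−1)/(1+ψ(Kᵢ−1)) = 0.
Check two-phase: ΣzᵢKᵢ = 2.091 > 1 and Σzᵢ/Kᵢ = 1.211 > 1, so g(0) = 1.091 > 0 and g(1) = -0.211 < 0.
Newton–Raphson from ψ = 0.39:
  ψ = 0.390: g = 0.4831, g' = -1.019 → ψ = 0.864
  ψ = 0.864: g = 0.0121, g' = -1.296 → ψ = 0.873
Converged at ψ = 0.873.
Then V = ψ·F = 0.8731·487.3 = 425.5 mol/h and L = F − V = 61.8 mol/h.

L = 61.8 mol/h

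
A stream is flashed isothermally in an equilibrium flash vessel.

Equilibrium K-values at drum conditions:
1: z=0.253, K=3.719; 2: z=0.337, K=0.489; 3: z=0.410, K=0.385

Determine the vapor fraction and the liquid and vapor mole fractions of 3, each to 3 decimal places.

ψ = 0.170, x_3 = 0.458, y_3 = 0.176

Rachford–Rice: g(ψ) = Σ zᵢ(Kᵢ−1)/(1+ψ(Kᵢ−1)) = 0.
Check two-phase: ΣzᵢKᵢ = 1.264 > 1 and Σzᵢ/Kᵢ = 1.822 > 1, so g(0) = 0.264 > 0 and g(1) = -0.822 < 0.
Iterate (Newton) starting at ψ = 0.5:
  ψ = 0.500: g = -0.3039, g' = -0.818 → ψ = 0.129
  ψ = 0.129: g = 0.0516, g' = -1.311 → ψ = 0.168
  ψ = 0.168: g = 0.0027, g' = -1.180 → ψ = 0.170
Converged at ψ = 0.170.
Compositions from xᵢ = zᵢ/(1+ψ(Kᵢ−1)), yᵢ = Kᵢxᵢ:
  1: x = 0.173, y = 0.643
  2: x = 0.369, y = 0.180
  3: x = 0.458, y = 0.176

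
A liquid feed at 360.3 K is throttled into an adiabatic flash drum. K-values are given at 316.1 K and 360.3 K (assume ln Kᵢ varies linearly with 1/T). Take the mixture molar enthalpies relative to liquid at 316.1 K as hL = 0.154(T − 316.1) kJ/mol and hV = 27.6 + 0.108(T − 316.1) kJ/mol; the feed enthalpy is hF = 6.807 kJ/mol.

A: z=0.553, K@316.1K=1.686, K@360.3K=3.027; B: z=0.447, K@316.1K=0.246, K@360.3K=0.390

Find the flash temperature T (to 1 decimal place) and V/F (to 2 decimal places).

T = 321.9 K, V/F = 0.22

Adiabatic flash: solve Rachford–Rice at each trial T, then check hF = ψ·hV(T) + (1−ψ)·hL(T).
  T = 316.1 K: K = (1.686, 0.246), RR gives ψ = 0.082, H_out = 2.258 kJ/mol
  T = 360.3 K: K = (3.027, 0.390), RR gives ψ = 0.686, H_out = 24.347 kJ/mol
  T = 338.2 K: K = (2.303, 0.314), RR gives ψ = 0.464, H_out = 15.725 kJ/mol
  T = 327.1 K: K = (1.979, 0.279), RR gives ψ = 0.311, H_out = 10.112 kJ/mol
  T = 321.6 K: K = (1.829, 0.262), RR gives ψ = 0.211, H_out = 6.608 kJ/mol
  T = 324.4 K: K = (1.905, 0.271), RR gives ψ = 0.264, H_out = 8.474 kJ/mol
  T = 323.0 K: K = (1.867, 0.267), RR gives ψ = 0.238, H_out = 7.565 kJ/mol
Linear interpolation between T = 321.6 (H_out = 6.608) and T = 323.0 (H_out = 7.565) on hF = 6.807 gives T ≈ 321.9 K, at which ψ = 0.22.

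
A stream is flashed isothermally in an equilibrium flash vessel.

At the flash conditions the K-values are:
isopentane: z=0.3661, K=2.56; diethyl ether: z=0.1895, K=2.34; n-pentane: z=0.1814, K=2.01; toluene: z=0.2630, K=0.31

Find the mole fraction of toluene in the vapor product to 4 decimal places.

y_toluene = 0.2050

Let ψ = V/F and solve Σ zᵢ(Kᵢ−1)/(1+ψ(Kᵢ−1)) = 0.
g(0) = ΣzᵢKᵢ − 1 = 0.8268 and g(1) = 1 − Σzᵢ/Kᵢ = -0.1626, so a root lies in (0, 1).
Newton iteration, ψ⁰ = 0.5:
  ψ = 0.5000: g = 0.31759, g' = -0.7768 → ψ = 0.9089
  ψ = 0.9089: g = -0.04044, g' = -1.1724 → ψ = 0.8744
  ψ = 0.8744: g = -0.00166, g' = -1.0795 → ψ = 0.8728
Converged at ψ = 0.8728.
Compositions from xᵢ = zᵢ/(1+ψ(Kᵢ−1)), yᵢ = Kᵢxᵢ:
  isopentane: x = 0.1550, y = 0.3969
  diethyl ether: x = 0.0873, y = 0.2044
  n-pentane: x = 0.0964, y = 0.1938
  toluene: x = 0.6612, y = 0.2050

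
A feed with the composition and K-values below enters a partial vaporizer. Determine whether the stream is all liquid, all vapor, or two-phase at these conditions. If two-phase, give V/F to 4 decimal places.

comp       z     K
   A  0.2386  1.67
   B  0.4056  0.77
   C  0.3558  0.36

ΣzᵢKᵢ = 0.8389; Σzᵢ/Kᵢ = 1.6580.
Since ΣzᵢKᵢ < 1 the mixture is below its bubble point — single liquid phase.

all liquid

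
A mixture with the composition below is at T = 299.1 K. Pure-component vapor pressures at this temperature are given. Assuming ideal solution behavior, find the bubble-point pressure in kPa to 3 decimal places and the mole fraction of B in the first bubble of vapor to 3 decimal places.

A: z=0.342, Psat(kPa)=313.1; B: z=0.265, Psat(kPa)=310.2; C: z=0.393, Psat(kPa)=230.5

Pbub = 279.870 kPa, y_B = 0.294

At the bubble point ψ → 0, so ΣzᵢKᵢ = 1 with Kᵢ = Pᵢˢᵃᵗ/P ⇒ P = ΣzᵢPᵢˢᵃᵗ.
P = 0.342·313.1 + 0.265·310.2 + 0.393·230.5 = 279.870 kPa
yᵢ = zᵢPᵢˢᵃᵗ/P ⇒ y_B = 0.265·310.2/279.870 = 0.294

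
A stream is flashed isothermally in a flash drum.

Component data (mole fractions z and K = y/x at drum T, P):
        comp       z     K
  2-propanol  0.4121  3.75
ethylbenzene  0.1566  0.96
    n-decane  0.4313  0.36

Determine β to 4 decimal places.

Rachford–Rice: g(β) = Σ zᵢ(Kᵢ−1)/(1+β(Kᵢ−1)) = 0.
g(0) = ΣzᵢKᵢ − 1 = 0.8510 and g(1) = 1 − Σzᵢ/Kᵢ = -0.4711, so a root lies in (0, 1).
Newton–Raphson from β = 0.49:
  β = 0.4900: g = 0.07422, g' = -0.9408 → β = 0.5689
  β = 0.5689: g = 0.00143, g' = -0.9110 → β = 0.5705
Converged at β = 0.5705.

β = 0.5705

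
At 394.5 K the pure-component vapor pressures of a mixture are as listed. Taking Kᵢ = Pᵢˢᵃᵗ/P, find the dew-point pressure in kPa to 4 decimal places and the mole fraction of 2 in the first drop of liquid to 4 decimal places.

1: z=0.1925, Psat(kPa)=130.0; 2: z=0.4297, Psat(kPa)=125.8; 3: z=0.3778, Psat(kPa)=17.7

At the dew point ψ → 1, so Σzᵢ/Kᵢ = 1 with Kᵢ = Pᵢˢᵃᵗ/P ⇒ 1/P = Σzᵢ/Pᵢˢᵃᵗ.
1/P = 0.1925/130.0 + 0.4297/125.8 + 0.3778/17.7 = 0.0262411 ⇒ P = 38.1081 kPa
xᵢ = zᵢP/Pᵢˢᵃᵗ ⇒ x_2 = 0.4297·38.1081/125.8 = 0.1302

Pdew = 38.1081 kPa, x_2 = 0.1302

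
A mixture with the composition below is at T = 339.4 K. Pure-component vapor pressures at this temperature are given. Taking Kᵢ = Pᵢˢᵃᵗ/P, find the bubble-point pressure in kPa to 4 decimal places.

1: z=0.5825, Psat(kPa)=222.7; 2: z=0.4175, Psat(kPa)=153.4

Pbub = 193.7672 kPa

At the bubble point ψ → 0, so ΣzᵢKᵢ = 1 with Kᵢ = Pᵢˢᵃᵗ/P ⇒ P = ΣzᵢPᵢˢᵃᵗ.
P = 0.5825·222.7 + 0.4175·153.4 = 193.7672 kPa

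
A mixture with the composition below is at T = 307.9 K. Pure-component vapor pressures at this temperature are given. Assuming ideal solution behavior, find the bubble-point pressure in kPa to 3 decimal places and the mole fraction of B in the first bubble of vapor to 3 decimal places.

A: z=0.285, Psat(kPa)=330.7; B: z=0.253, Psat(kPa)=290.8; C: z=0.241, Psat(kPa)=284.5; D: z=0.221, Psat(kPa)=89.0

Pbub = 256.055 kPa, y_B = 0.287

At the bubble point ψ → 0, so ΣzᵢKᵢ = 1 with Kᵢ = Pᵢˢᵃᵗ/P ⇒ P = ΣzᵢPᵢˢᵃᵗ.
P = 0.285·330.7 + 0.253·290.8 + 0.241·284.5 + 0.221·89.0 = 256.055 kPa
yᵢ = zᵢPᵢˢᵃᵗ/P ⇒ y_B = 0.253·290.8/256.055 = 0.287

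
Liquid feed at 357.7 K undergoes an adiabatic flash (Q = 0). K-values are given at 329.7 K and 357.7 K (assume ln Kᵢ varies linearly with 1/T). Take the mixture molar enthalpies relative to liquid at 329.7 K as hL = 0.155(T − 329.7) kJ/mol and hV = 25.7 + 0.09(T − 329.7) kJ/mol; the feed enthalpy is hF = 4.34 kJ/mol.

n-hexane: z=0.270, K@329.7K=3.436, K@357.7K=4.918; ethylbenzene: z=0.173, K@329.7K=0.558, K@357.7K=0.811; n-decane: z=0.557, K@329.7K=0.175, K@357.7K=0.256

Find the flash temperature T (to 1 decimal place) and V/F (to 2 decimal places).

T = 337.6 K, V/F = 0.12

Adiabatic flash: solve Rachford–Rice at each trial T, then check hF = ψ·hV(T) + (1−ψ)·hL(T).
  T = 329.7 K: K = (3.436, 0.558, 0.175), RR gives ψ = 0.067, H_out = 1.725 kJ/mol
  T = 357.7 K: K = (4.918, 0.811, 0.256), RR gives ψ = 0.244, H_out = 10.170 kJ/mol
  T = 343.7 K: K = (4.141, 0.678, 0.213), RR gives ψ = 0.163, H_out = 6.202 kJ/mol
  T = 336.7 K: K = (3.779, 0.616, 0.194), RR gives ψ = 0.117, H_out = 4.051 kJ/mol
  T = 340.2 K: K = (3.958, 0.647, 0.203), RR gives ψ = 0.141, H_out = 5.145 kJ/mol
  T = 338.4 K: K = (3.865, 0.631, 0.198), RR gives ψ = 0.129, H_out = 4.587 kJ/mol
Linear interpolation between T = 336.7 (H_out = 4.051) and T = 338.4 (H_out = 4.587) on hF = 4.34 gives T ≈ 337.6 K, at which ψ = 0.12.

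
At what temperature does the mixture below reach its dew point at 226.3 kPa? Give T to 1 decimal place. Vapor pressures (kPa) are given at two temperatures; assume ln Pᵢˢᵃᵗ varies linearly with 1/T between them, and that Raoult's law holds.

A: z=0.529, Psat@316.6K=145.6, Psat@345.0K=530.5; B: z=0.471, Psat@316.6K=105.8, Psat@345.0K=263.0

Dew-point temperature: Σzᵢ·P/Pᵢˢᵃᵗ(T) = 1. Interpolate ln Pᵢˢᵃᵗ = aᵢ + bᵢ/T.
  T = 316.6 K: ΣzᵢP/Pᵢˢᵃᵗ = 1.8296
  T = 345.0 K: ΣzᵢP/Pᵢˢᵃᵗ = 0.6309
  T = 330.8 K: ΣzᵢP/Pᵢˢᵃᵗ = 1.0456
  T = 337.9 K: ΣzᵢP/Pᵢˢᵃᵗ = 0.8071
  T = 334.4 K: ΣzᵢP/Pᵢˢᵃᵗ = 0.9155
  T = 332.6 K: ΣzᵢP/Pᵢˢᵃᵗ = 0.9779
Interpolating between 330.8 K and 332.6 K gives T ≈ 332.0 K.

T = 332.0 K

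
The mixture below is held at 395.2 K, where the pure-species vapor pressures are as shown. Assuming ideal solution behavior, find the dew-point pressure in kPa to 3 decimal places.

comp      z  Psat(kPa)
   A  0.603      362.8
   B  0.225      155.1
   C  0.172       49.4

Pdew = 151.641 kPa

At the dew point ψ → 1, so Σzᵢ/Kᵢ = 1 with Kᵢ = Pᵢˢᵃᵗ/P ⇒ 1/P = Σzᵢ/Pᵢˢᵃᵗ.
1/P = 0.603/362.8 + 0.225/155.1 + 0.172/49.4 = 0.006595 ⇒ P = 151.641 kPa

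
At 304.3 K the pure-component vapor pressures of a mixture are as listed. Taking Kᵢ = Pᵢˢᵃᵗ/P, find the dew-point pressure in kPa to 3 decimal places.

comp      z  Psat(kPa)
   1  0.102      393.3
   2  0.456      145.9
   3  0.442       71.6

Pdew = 104.625 kPa

At the dew point ψ → 1, so Σzᵢ/Kᵢ = 1 with Kᵢ = Pᵢˢᵃᵗ/P ⇒ 1/P = Σzᵢ/Pᵢˢᵃᵗ.
1/P = 0.102/393.3 + 0.456/145.9 + 0.442/71.6 = 0.009558 ⇒ P = 104.625 kPa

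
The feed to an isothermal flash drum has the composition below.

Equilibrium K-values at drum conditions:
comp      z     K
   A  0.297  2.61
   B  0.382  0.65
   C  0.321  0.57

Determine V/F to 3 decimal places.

Rachford–Rice: g(V/F) = Σ zᵢ(Kᵢ−1)/(1+V/F(Kᵢ−1)) = 0.
g(0) = ΣzᵢKᵢ − 1 = 0.206 and g(1) = 1 − Σzᵢ/Kᵢ = -0.265, so a root lies in (0, 1).
Newton–Raphson from V/F = 0.5:
  V/F = 0.500: g = -0.0730, g' = -0.401 → V/F = 0.318
  V/F = 0.318: g = 0.0058, g' = -0.476 → V/F = 0.330
  V/F = 0.330: g = 0.0000, g' = -0.468 → V/F = 0.331
Converged at V/F = 0.331.

V/F = 0.331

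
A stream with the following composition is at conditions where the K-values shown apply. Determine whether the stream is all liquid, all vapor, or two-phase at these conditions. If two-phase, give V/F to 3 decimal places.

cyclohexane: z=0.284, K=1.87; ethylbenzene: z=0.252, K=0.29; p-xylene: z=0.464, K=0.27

ΣzᵢKᵢ = 0.729; Σzᵢ/Kᵢ = 2.739.
Since ΣzᵢKᵢ < 1 the mixture is below its bubble point — single liquid phase.

all liquid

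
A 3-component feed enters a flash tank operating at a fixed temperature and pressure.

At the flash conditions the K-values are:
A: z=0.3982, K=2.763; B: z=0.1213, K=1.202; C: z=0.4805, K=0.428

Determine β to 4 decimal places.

β = 0.5158

Newton–Raphson from β = 0.5:
  β = 0.5000: g = 0.01044, g' = -0.6621 → β = 0.5158
Converged at β = 0.5158.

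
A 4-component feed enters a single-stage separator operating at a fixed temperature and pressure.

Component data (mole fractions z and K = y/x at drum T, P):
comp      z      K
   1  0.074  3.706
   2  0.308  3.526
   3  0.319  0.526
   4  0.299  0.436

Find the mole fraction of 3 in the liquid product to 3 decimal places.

x_3 = 0.417

Material balance + equilibrium reduce to Σ zᵢ(Kᵢ−1)/(1+V/F(Kᵢ−1)) = 0.
Feasibility: ΣzᵢKᵢ = 1.658, Σzᵢ/Kᵢ = 1.400 — both > 1, two phases present.
Iterate (Newton) starting at V/F = 0.55:
  V/F = 0.550: g = -0.0429, g' = -0.763 → V/F = 0.494
  V/F = 0.494: g = 0.0008, g' = -0.793 → V/F = 0.495
Converged at V/F = 0.495.
Compositions from xᵢ = zᵢ/(1+V/F(Kᵢ−1)), yᵢ = Kᵢxᵢ:
  1: x = 0.032, y = 0.117
  2: x = 0.137, y = 0.483
  3: x = 0.417, y = 0.219
  4: x = 0.415, y = 0.181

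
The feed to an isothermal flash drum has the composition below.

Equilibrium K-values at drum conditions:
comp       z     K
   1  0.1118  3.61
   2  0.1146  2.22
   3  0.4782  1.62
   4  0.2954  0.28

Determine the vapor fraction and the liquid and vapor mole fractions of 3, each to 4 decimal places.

ψ = 0.6471, x_3 = 0.3413, y_3 = 0.5529

Material balance + equilibrium reduce to Σ zᵢ(Kᵢ−1)/(1+ψ(Kᵢ−1)) = 0.
Check two-phase: ΣzᵢKᵢ = 1.5154 > 1 and Σzᵢ/Kᵢ = 1.4328 > 1, so g(0) = 0.5154 > 0 and g(1) = -0.4328 < 0.
Newton iteration, ψ⁰ = 0.5:
  ψ = 0.5000: g = 0.10743, g' = -0.6901 → ψ = 0.6557
  ψ = 0.6557: g = -0.00679, g' = -0.7986 → ψ = 0.6472
  ψ = 0.6472: g = -0.00004, g' = -0.7891 → ψ = 0.6471
Converged at ψ = 0.6471.
Compositions from xᵢ = zᵢ/(1+ψ(Kᵢ−1)), yᵢ = Kᵢxᵢ:
  1: x = 0.0416, y = 0.1501
  2: x = 0.0640, y = 0.1422
  3: x = 0.3413, y = 0.5529
  4: x = 0.5531, y = 0.1549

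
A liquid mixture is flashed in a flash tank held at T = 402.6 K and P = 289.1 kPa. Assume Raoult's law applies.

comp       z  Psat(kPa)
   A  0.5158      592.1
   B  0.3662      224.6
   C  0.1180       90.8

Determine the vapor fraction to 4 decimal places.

Raoult's law: Kᵢ = Pᵢˢᵃᵗ/P = Pᵢˢᵃᵗ/289.1.
  K_A = 592.1/289.1 = 2.048080, K_B = 224.6/289.1 = 0.776894, K_C = 90.8/289.1 = 0.314078
Let ψ = V/F and solve Σ zᵢ(Kᵢ−1)/(1+ψ(Kᵢ−1)) = 0.
Feasibility: ΣzᵢKᵢ = 1.3780, Σzᵢ/Kᵢ = 1.0989 — both > 1, two phases present.
Newton–Raphson from ψ = 0.5:
  ψ = 0.5000: g = 0.13957, g' = -0.3956 → ψ = 0.8528
  ψ = 0.8528: g = -0.01044, g' = -0.5080 → ψ = 0.8322
  ψ = 0.8322: g = -0.00018, g' = -0.4906 → ψ = 0.8319
Converged at ψ = 0.8319.

ψ = 0.8319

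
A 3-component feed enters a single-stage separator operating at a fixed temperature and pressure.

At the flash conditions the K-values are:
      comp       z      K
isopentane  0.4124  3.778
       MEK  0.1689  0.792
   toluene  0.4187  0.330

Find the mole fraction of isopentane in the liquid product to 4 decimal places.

Iterate (Newton) starting at β = 0.44:
  β = 0.4400: g = 0.07905, g' = -1.0312 → β = 0.5167
  β = 0.5167: g = 0.00203, g' = -0.9855 → β = 0.5187
Converged at β = 0.5187.
Compositions from xᵢ = zᵢ/(1+β(Kᵢ−1)), yᵢ = Kᵢxᵢ:
  isopentane: x = 0.1689, y = 0.6383
  MEK: x = 0.1893, y = 0.1499
  toluene: x = 0.6417, y = 0.2118

x_isopentane = 0.1689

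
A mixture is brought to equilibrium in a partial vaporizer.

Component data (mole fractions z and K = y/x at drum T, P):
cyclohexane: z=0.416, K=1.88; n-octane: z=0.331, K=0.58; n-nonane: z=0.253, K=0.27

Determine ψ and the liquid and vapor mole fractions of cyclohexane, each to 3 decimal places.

Rachford–Rice: g(ψ) = Σ zᵢ(Kᵢ−1)/(1+ψ(Kᵢ−1)) = 0.
Feasibility: ΣzᵢKᵢ = 1.042, Σzᵢ/Kᵢ = 1.729 — both > 1, two phases present.
Iterate (Newton) starting at ψ = 0.46:
  ψ = 0.460: g = -0.1898, g' = -0.559 → ψ = 0.120
  ψ = 0.120: g = -0.0178, g' = -0.490 → ψ = 0.084
Converged at ψ = 0.084.
Compositions from xᵢ = zᵢ/(1+ψ(Kᵢ−1)), yᵢ = Kᵢxᵢ:
  cyclohexane: x = 0.387, y = 0.728
  n-octane: x = 0.343, y = 0.199
  n-nonane: x = 0.270, y = 0.073

ψ = 0.084, x_cyclohexane = 0.387, y_cyclohexane = 0.728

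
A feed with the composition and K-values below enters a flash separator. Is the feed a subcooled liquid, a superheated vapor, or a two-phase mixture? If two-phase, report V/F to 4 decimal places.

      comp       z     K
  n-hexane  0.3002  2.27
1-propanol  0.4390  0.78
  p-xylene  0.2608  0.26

two-phase, V/F = 0.1560

ΣzᵢKᵢ = 1.0917; Σzᵢ/Kᵢ = 1.6981.
Both exceed 1, so a two-phase solution exists.
Material balance + equilibrium reduce to Σ zᵢ(Kᵢ−1)/(1+ψ(Kᵢ−1)) = 0.
Iterate (Newton) starting at ψ = 0.57:
  ψ = 0.5700: g = -0.22305, g' = -0.6179 → ψ = 0.2090
  ψ = 0.2090: g = -0.02826, g' = -0.5256 → ψ = 0.1552
  ψ = 0.1552: g = 0.00043, g' = -0.5429 → ψ = 0.1560
Converged at ψ = 0.1560.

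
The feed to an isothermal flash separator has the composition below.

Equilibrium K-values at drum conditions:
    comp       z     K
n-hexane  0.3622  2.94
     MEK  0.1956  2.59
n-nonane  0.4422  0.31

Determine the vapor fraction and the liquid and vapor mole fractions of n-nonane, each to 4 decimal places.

Material balance + equilibrium reduce to Σ zᵢ(Kᵢ−1)/(1+ψ(Kᵢ−1)) = 0.
g(0) = ΣzᵢKᵢ − 1 = 0.7086 and g(1) = 1 − Σzᵢ/Kᵢ = -0.6252, so a root lies in (0, 1).
Iterate (Newton) starting at ψ = 0.5:
  ψ = 0.5000: g = 0.06412, g' = -0.9954 → ψ = 0.5644
  ψ = 0.5644: g = -0.00042, g' = -1.0127 → ψ = 0.5640
Converged at ψ = 0.5640.
Compositions from xᵢ = zᵢ/(1+ψ(Kᵢ−1)), yᵢ = Kᵢxᵢ:
  n-hexane: x = 0.1730, y = 0.5085
  MEK: x = 0.1031, y = 0.2671
  n-nonane: x = 0.7239, y = 0.2244

ψ = 0.5640, x_n-nonane = 0.7239, y_n-nonane = 0.2244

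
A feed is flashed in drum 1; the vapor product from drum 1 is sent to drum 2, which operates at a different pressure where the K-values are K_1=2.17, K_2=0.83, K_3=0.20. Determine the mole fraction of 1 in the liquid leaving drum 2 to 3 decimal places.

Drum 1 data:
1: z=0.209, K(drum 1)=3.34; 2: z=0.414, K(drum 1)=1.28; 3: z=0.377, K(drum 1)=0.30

x_1 (drum 2) = 0.241

Drum 1:
Material balance + equilibrium reduce to Σ zᵢ(Kᵢ−1)/(1+ψ₁(Kᵢ−1)) = 0.
Check two-phase: ΣzᵢKᵢ = 1.341 > 1 and Σzᵢ/Kᵢ = 1.643 > 1, so g(0) = 0.341 > 0 and g(1) = -0.643 < 0.
Newton–Raphson from ψ₁ = 0.5:
  ψ₁ = 0.500: g = -0.0789, g' = -0.705 → ψ₁ = 0.388
  ψ₁ = 0.388: g = -0.0015, g' = -0.689 → ψ₁ = 0.386
Converged at ψ₁ = 0.386.
Drum-1 compositions:
  1: x = 0.110, y = 0.367
  2: x = 0.374, y = 0.478
  3: x = 0.517, y = 0.155
Drum-2 feed = drum-1 vapor: z₂ = (0.3668, 0.4782, 0.1550).
Drum 2:
Material balance + equilibrium reduce to Σ zᵢ(Kᵢ−1)/(1+ψ₂(Kᵢ−1)) = 0.
g(0) = ΣzᵢKᵢ − 1 = 0.224 and g(1) = 1 − Σzᵢ/Kᵢ = -0.520, so a root lies in (0, 1).
Iterate (Newton) starting at ψ₂ = 0.6:
  ψ₂ = 0.600: g = -0.0768, g' = -0.557 → ψ₂ = 0.462
  ψ₂ = 0.462: g = -0.0064, g' = -0.477 → ψ₂ = 0.449
Converged at ψ₂ = 0.449.
  1: x = 0.241, y = 0.522
  2: x = 0.518, y = 0.430
  3: x = 0.242, y = 0.048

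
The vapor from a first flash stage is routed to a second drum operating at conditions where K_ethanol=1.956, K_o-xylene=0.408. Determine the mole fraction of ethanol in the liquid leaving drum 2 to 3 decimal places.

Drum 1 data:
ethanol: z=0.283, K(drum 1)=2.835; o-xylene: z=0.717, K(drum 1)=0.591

Drum 1:
Binary case is linear: z₁(K₁−1)(1+ψ₁(K₂−1)) + z₂(K₂−1)(1+ψ₁(K₁−1)) = 0
⇒ ψ₁ = [z₁(K₁−1)+z₂(K₂−1)] / [−(K₁−1)(K₂−1)] = 0.2261/0.7505 = 0.301
Drum-1 compositions:
  ethanol: x = 0.182, y = 0.517
  o-xylene: x = 0.818, y = 0.483
Drum-2 feed = drum-1 vapor: z₂ = (0.5167, 0.4833).
Drum 2:
Let ψ₂ = V/F and solve Σ zᵢ(Kᵢ−1)/(1+ψ₂(Kᵢ−1)) = 0.
g(0) = ΣzᵢKᵢ − 1 = 0.208 and g(1) = 1 − Σzᵢ/Kᵢ = -0.449, so a root lies in (0, 1).
Binary case is linear: z₁(K₁−1)(1+ψ₂(K₂−1)) + z₂(K₂−1)(1+ψ₂(K₁−1)) = 0
⇒ ψ₂ = [z₁(K₁−1)+z₂(K₂−1)] / [−(K₁−1)(K₂−1)] = 0.2079/0.5660 = 0.367
  ethanol: x = 0.382, y = 0.748
  o-xylene: x = 0.618, y = 0.252

x_ethanol (drum 2) = 0.382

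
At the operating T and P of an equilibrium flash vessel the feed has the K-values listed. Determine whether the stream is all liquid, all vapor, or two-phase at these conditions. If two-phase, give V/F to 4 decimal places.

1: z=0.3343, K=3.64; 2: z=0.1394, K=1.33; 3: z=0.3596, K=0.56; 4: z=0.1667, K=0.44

ΣzᵢKᵢ = 1.6770; Σzᵢ/Kᵢ = 1.2177.
Both exceed 1, so a two-phase solution exists.
Let ψ = V/F and solve Σ zᵢ(Kᵢ−1)/(1+ψ(Kᵢ−1)) = 0.
Iterate (Newton) starting at ψ = 0.5:
  ψ = 0.5000: g = 0.08739, g' = -0.6593 → ψ = 0.6325
  ψ = 0.6325: g = 0.00481, g' = -0.5963 → ψ = 0.6406
Converged at ψ = 0.6406.

two-phase, V/F = 0.6406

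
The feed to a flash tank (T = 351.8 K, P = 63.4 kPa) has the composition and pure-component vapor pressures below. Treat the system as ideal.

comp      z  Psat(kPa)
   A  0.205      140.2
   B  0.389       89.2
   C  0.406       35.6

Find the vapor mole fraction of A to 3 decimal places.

Raoult's law: Kᵢ = Pᵢˢᵃᵗ/P = Pᵢˢᵃᵗ/63.4.
  K_A = 140.2/63.4 = 2.21136, K_B = 89.2/63.4 = 1.40694, K_C = 35.6/63.4 = 0.56151
Material balance + equilibrium reduce to Σ zᵢ(Kᵢ−1)/(1+ψ(Kᵢ−1)) = 0.
Feasibility: ΣzᵢKᵢ = 1.229, Σzᵢ/Kᵢ = 1.092 — both > 1, two phases present.
Newton iteration, ψ⁰ = 0.5:
  ψ = 0.500: g = 0.0582, g' = -0.289 → ψ = 0.701
  ψ = 0.701: g = 0.0004, g' = -0.290 → ψ = 0.702
Converged at ψ = 0.702.
Compositions from xᵢ = zᵢ/(1+ψ(Kᵢ−1)), yᵢ = Kᵢxᵢ:
  A: x = 0.111, y = 0.245
  B: x = 0.303, y = 0.426
  C: x = 0.587, y = 0.329

y_A = 0.245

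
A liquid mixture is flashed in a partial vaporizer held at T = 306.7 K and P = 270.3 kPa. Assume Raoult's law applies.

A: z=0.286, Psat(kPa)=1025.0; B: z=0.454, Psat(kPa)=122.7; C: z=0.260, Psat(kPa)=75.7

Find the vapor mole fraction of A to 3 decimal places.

y_A = 0.681

Raoult's law: Kᵢ = Pᵢˢᵃᵗ/P = Pᵢˢᵃᵗ/270.3.
  K_A = 1025.0/270.3 = 3.79208, K_B = 122.7/270.3 = 0.45394, K_C = 75.7/270.3 = 0.28006
Iterate (Newton) starting at V/F = 0.5:
  V/F = 0.500: g = -0.3002, g' = -0.973 → V/F = 0.192
  V/F = 0.192: g = 0.0262, g' = -1.296 → V/F = 0.212
Converged at V/F = 0.212.
Compositions from xᵢ = zᵢ/(1+V/F(Kᵢ−1)), yᵢ = Kᵢxᵢ:
  A: x = 0.180, y = 0.681
  B: x = 0.514, y = 0.233
  C: x = 0.307, y = 0.086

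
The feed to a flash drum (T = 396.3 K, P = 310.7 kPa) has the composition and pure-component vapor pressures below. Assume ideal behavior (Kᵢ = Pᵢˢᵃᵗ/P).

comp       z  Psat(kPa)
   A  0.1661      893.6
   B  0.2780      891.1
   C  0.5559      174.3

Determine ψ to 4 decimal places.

Raoult's law: Kᵢ = Pᵢˢᵃᵗ/P = Pᵢˢᵃᵗ/310.7.
  K_A = 893.6/310.7 = 2.876086, K_B = 891.1/310.7 = 2.868040, K_C = 174.3/310.7 = 0.560991
Newton iteration, ψ⁰ = 0.68:
  ψ = 0.6800: g = 0.01777, g' = -0.5188 → ψ = 0.7143
  ψ = 0.7143: g = 0.00012, g' = -0.5122 → ψ = 0.7145
Converged at ψ = 0.7145.

ψ = 0.7145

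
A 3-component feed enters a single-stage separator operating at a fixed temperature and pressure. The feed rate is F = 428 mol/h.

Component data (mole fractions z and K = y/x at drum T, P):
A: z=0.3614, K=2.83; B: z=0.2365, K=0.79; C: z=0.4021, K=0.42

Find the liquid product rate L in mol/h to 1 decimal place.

L = 240.7 mol/h

Let ψ = V/F and solve Σ zᵢ(Kᵢ−1)/(1+ψ(Kᵢ−1)) = 0.
g(0) = ΣzᵢKᵢ − 1 = 0.3785 and g(1) = 1 − Σzᵢ/Kᵢ = -0.3845, so a root lies in (0, 1).
Iterate (Newton) starting at ψ = 0.5:
  ψ = 0.5000: g = -0.03861, g' = -0.6114 → ψ = 0.4368
  ψ = 0.4368: g = 0.00050, g' = -0.6291 → ψ = 0.4376
Converged at ψ = 0.4376.
Then V = ψ·F = 0.4376·428 = 187.3 mol/h and L = F − V = 240.7 mol/h.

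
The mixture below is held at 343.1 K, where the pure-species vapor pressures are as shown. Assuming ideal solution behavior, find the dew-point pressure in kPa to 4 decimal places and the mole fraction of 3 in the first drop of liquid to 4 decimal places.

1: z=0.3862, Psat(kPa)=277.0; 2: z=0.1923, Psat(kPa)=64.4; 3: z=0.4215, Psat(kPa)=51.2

Pdew = 79.2854 kPa, x_3 = 0.6527

At the dew point ψ → 1, so Σzᵢ/Kᵢ = 1 with Kᵢ = Pᵢˢᵃᵗ/P ⇒ 1/P = Σzᵢ/Pᵢˢᵃᵗ.
1/P = 0.3862/277.0 + 0.1923/64.4 + 0.4215/51.2 = 0.0126127 ⇒ P = 79.2854 kPa
xᵢ = zᵢP/Pᵢˢᵃᵗ ⇒ x_3 = 0.4215·79.2854/51.2 = 0.6527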